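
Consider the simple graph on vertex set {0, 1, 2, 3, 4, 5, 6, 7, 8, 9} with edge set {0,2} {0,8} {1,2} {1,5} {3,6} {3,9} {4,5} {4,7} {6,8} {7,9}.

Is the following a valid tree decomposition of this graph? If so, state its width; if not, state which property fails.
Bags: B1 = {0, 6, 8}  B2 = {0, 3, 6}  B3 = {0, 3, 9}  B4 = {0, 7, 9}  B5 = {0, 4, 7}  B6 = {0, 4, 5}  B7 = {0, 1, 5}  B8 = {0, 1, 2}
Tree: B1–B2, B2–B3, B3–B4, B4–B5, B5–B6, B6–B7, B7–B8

Yes; width 2.

Checking the three conditions: (i) the bags cover all of {0, 1, 2, 3, 4, 5, 6, 7, 8, 9}; (ii) for each edge, some bag contains both endpoints; (iii) the bags containing any fixed vertex form a subtree. All hold, so the decomposition is valid with width 3 − 1 = 2.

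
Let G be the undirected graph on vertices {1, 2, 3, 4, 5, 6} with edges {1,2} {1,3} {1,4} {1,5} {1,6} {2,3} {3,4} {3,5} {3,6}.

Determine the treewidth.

A width-2 tree decomposition is:
Bags: B1 = {1, 3, 5}  B2 = {1, 3, 4}  B3 = {1, 2, 3}  B4 = {1, 3, 6}
Tree: B1–B2, B1–B3, B3–B4
Each bag holds 3 vertices, so the decomposition has width 2, which upper-bounds the treewidth. For the lower bound, the 3 vertices {1, 2, 3} are pairwise adjacent, and any tree decomposition puts a clique entirely inside one bag — forcing width ≥ 2. Therefore the treewidth is 2.

2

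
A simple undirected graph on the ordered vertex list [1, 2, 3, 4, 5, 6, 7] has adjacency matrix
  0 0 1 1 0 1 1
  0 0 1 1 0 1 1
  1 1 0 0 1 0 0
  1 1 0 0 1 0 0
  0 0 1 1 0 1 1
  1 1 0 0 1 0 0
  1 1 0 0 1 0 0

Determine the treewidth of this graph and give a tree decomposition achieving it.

The largest bag has 4 vertices, giving width 3; this decomposition certifies tw(G) ≤ 3. For the lower bound: the 4 vertex sets {1,7}, {2,4}, {5}, {6} are disjoint, each induces a connected subgraph, and every pair is joined by at least one edge of G. Contracting each set to a single vertex therefore yields K_{4} as a minor, and since treewidth is minor-monotone, tw(G) ≥ tw(K_{4}) = 3. The upper and lower bounds meet at 3, so that is the treewidth.

Treewidth 3.
Bags: B1 = {1, 2, 5, 7}  B2 = {1, 2, 4, 5}  B3 = {1, 2, 5, 6}  B4 = {1, 2, 3, 5}
Tree: B1–B2, B2–B3, B3–B4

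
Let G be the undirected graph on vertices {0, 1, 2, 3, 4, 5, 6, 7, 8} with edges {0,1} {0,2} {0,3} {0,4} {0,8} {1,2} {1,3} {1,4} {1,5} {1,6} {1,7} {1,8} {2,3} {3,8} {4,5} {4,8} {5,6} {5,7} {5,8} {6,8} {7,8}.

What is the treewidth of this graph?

A width-3 tree decomposition is:
Bags: B1 = {1, 4, 5, 8}  B2 = {0, 1, 4, 8}  B3 = {1, 5, 6, 8}  B4 = {0, 1, 3, 8}  B5 = {1, 5, 7, 8}  B6 = {0, 1, 2, 3}
Tree: B1–B2, B1–B3, B2–B4, B3–B5, B4–B6
Each bag holds 4 vertices, so the decomposition has width 3, which upper-bounds the treewidth. On the other hand G contains the 4-clique {0, 1, 3, 8}. A clique must lie in a single bag of any decomposition, so no decomposition can have width below 3. Combining the bounds, tw(G) = 3.

3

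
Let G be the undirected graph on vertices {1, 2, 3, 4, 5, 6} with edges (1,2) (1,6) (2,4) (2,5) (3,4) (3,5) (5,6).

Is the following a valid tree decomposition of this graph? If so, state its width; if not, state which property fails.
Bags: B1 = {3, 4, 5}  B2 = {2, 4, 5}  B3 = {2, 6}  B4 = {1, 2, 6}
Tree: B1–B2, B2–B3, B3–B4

No — edge (5,6) lies in no bag.

A tree decomposition must satisfy three properties: every vertex lies in some bag; for every edge, both endpoints lie together in some bag; and for every vertex, the bags containing it form a connected subtree. Here edge (5,6) lies in no bag, so the decomposition is invalid.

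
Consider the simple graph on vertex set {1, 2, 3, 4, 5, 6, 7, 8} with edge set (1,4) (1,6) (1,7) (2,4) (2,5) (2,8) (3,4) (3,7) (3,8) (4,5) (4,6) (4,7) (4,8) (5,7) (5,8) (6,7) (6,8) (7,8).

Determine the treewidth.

A width-3 tree decomposition is:
Bags: B1 = {4, 6, 7, 8}  B2 = {4, 5, 7, 8}  B3 = {1, 4, 6, 7}  B4 = {3, 4, 7, 8}  B5 = {2, 4, 5, 8}
Tree: B1–B2, B1–B3, B2–B4, B2–B5
The largest bag has 4 vertices, giving width 3; this decomposition certifies tw(G) ≤ 3. Conversely, {2, 4, 5, 8} is a clique of size 4, and the vertices of any clique must share a bag in every tree decomposition; so some bag has ≥ 4 vertices and tw(G) ≥ 3. Combining the bounds, tw(G) = 3.

3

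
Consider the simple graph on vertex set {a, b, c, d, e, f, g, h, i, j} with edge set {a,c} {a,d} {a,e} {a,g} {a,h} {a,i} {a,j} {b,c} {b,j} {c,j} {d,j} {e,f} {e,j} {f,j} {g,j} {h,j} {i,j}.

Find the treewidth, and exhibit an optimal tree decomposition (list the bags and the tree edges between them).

Treewidth 2.
One such decomposition:
Bags: B1 = {a, e, j}  B2 = {a, c, j}  B3 = {e, f, j}  B4 = {a, g, j}  B5 = {a, i, j}  B6 = {a, d, j}  B7 = {a, h, j}  B8 = {b, c, j}
Tree: B1–B2, B1–B3, B2–B4, B1–B5, B4–B6, B4–B7, B2–B8

The largest bag has 3 vertices, giving width 2; this decomposition certifies tw(G) ≤ 2. For the lower bound, the 3 vertices {a, d, j} are pairwise adjacent, and any tree decomposition puts a clique entirely inside one bag — forcing width ≥ 2. The upper and lower bounds meet at 2, so that is the treewidth.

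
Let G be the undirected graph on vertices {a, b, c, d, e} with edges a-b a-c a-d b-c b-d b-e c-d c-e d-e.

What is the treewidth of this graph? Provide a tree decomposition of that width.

Treewidth 3.
Bags: B1 = {b, c, d, e}  B2 = {a, b, c, d}
Tree: B1–B2

Each bag holds 4 vertices, so the decomposition has width 3, which upper-bounds the treewidth. On the other hand G contains the 4-clique {b, c, d, e}. A clique must lie in a single bag of any decomposition, so no decomposition can have width below 3. Combining the bounds, tw(G) = 3.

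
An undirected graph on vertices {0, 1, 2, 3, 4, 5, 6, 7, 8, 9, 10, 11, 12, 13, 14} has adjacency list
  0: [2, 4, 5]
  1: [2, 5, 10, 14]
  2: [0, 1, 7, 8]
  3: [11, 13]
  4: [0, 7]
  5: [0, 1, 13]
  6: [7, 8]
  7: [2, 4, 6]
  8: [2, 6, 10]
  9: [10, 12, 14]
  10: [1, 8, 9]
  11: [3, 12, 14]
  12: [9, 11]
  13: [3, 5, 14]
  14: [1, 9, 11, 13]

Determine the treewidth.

A width-3 tree decomposition is:
Bags: B1 = {0, 4, 6, 7}  B2 = {0, 2, 6, 7}  B3 = {0, 2, 6, 8}  B4 = {0, 2, 5, 8}  B5 = {1, 2, 5, 8}  B6 = {1, 5, 8, 10}  B7 = {1, 5, 10, 13}  B8 = {1, 10, 13, 14}  B9 = {9, 10, 13, 14}  B10 = {3, 9, 13, 14}  B11 = {3, 9, 11, 14}  B12 = {3, 9, 11, 12}
Tree: B1–B2, B2–B3, B3–B4, B4–B5, B5–B6, B6–B7, B7–B8, B8–B9, B9–B10, B10–B11, B11–B12
Every bag has size at most 4, so the width is 4 − 1 = 3 and tw(G) ≤ 3. For the lower bound: the 4 vertex sets {4,6,7}, {0}, {2}, {1,5,8,10} are disjoint, each induces a connected subgraph, and every pair is joined by at least one edge of G. Contracting each set to a single vertex therefore yields K_{4} as a minor, and since treewidth is minor-monotone, tw(G) ≥ tw(K_{4}) = 3. Hence tw(G) = 3 exactly.

3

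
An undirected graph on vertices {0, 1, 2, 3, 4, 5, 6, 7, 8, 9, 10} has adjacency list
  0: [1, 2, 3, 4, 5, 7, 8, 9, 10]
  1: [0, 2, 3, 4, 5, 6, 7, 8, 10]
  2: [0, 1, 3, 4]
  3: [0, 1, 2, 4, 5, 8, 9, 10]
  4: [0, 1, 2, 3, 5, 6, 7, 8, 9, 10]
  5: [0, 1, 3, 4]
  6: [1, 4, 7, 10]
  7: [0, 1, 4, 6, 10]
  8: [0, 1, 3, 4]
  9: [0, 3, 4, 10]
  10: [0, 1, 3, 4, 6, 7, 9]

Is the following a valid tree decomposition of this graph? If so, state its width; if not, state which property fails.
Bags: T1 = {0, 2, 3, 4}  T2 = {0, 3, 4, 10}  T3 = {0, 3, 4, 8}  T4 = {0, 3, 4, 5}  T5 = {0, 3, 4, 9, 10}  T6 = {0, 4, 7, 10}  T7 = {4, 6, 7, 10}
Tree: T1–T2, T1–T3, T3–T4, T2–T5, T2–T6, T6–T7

No — vertex 1 appears in no bag.

A tree decomposition must satisfy three properties: every vertex lies in some bag; for every edge, both endpoints lie together in some bag; and for every vertex, the bags containing it form a connected subtree. Here vertex 1 appears in no bag, so the decomposition is invalid.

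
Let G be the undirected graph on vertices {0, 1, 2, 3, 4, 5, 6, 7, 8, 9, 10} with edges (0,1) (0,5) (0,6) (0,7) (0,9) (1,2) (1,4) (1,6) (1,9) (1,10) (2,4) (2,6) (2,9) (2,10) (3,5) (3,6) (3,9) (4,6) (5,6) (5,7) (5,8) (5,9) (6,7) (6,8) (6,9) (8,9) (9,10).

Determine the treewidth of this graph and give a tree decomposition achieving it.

Each bag holds 4 vertices, so the decomposition has width 3, which upper-bounds the treewidth. On the other hand G contains the 4-clique {1, 2, 9, 10}. A clique must lie in a single bag of any decomposition, so no decomposition can have width below 3. Therefore the treewidth is 3.

Treewidth 3.
One optimal decomposition is:
Bags: B1 = {0, 1, 6, 9}  B2 = {0, 5, 6, 9}  B3 = {1, 2, 6, 9}  B4 = {1, 2, 4, 6}  B5 = {5, 6, 8, 9}  B6 = {1, 2, 9, 10}  B7 = {0, 5, 6, 7}  B8 = {3, 5, 6, 9}
Tree: B1–B2, B1–B3, B3–B4, B2–B5, B3–B6, B2–B7, B2–B8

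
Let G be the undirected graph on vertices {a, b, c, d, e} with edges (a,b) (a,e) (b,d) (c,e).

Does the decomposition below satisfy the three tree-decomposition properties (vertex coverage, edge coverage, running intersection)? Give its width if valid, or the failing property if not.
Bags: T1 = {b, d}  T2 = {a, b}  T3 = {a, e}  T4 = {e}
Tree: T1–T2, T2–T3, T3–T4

No — vertex c appears in no bag.

A tree decomposition must satisfy three properties: every vertex lies in some bag; for every edge, both endpoints lie together in some bag; and for every vertex, the bags containing it form a connected subtree. Here vertex c appears in no bag, so the decomposition is invalid.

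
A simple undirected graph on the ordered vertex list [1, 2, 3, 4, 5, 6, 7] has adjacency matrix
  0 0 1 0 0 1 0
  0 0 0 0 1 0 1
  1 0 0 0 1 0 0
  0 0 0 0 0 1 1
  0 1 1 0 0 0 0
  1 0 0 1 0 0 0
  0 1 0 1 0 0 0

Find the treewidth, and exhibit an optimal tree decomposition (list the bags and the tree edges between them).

The largest bag has 3 vertices, giving width 2; this decomposition certifies tw(G) ≤ 2. The edges 7–2–5–3–1–6–4–7 form a cycle, so G is not a tree and its treewidth is at least 2. The upper and lower bounds meet at 2, so that is the treewidth.

Treewidth 2.
One such decomposition:
Bags: B1 = {2, 5, 7}  B2 = {3, 5, 7}  B3 = {1, 3, 7}  B4 = {1, 6, 7}  B5 = {4, 6, 7}
Tree: B1–B2, B2–B3, B3–B4, B4–B5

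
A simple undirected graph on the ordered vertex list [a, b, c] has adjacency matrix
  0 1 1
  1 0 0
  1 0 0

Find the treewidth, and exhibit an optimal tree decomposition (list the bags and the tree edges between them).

Treewidth 1.
One optimal decomposition is:
Bags: B1 = {a, c}  B2 = {a, b}
Tree: B1–B2

Every bag has size at most 2, so the width is 2 − 1 = 1 and tw(G) ≤ 1. Since G has at least one edge (e.g. a–c), it is not an edgeless graph, so tw(G) ≥ 1. Hence tw(G) = 1 exactly.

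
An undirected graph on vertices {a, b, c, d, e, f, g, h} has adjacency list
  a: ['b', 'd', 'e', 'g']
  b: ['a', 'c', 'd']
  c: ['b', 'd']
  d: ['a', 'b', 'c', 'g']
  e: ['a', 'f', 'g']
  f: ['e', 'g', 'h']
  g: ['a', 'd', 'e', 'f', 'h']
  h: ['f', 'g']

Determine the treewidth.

A width-2 tree decomposition is:
Bags: B1 = {a, b, d}  B2 = {a, d, g}  B3 = {a, e, g}  B4 = {e, f, g}  B5 = {b, c, d}  B6 = {f, g, h}
Tree: B1–B2, B2–B3, B3–B4, B1–B5, B4–B6
Each bag holds 3 vertices, so the decomposition has width 2, which upper-bounds the treewidth. Conversely, {a, d, g} is a clique of size 3, and the vertices of any clique must share a bag in every tree decomposition; so some bag has ≥ 3 vertices and tw(G) ≥ 2. Therefore the treewidth is 2.

2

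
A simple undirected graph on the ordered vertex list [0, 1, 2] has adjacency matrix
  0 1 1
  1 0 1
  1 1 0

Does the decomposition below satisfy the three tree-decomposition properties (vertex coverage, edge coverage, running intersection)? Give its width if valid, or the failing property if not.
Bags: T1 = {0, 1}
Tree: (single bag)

No — vertex 2 appears in no bag.

A tree decomposition must satisfy three properties: every vertex lies in some bag; for every edge, both endpoints lie together in some bag; and for every vertex, the bags containing it form a connected subtree. Here vertex 2 appears in no bag, so the decomposition is invalid.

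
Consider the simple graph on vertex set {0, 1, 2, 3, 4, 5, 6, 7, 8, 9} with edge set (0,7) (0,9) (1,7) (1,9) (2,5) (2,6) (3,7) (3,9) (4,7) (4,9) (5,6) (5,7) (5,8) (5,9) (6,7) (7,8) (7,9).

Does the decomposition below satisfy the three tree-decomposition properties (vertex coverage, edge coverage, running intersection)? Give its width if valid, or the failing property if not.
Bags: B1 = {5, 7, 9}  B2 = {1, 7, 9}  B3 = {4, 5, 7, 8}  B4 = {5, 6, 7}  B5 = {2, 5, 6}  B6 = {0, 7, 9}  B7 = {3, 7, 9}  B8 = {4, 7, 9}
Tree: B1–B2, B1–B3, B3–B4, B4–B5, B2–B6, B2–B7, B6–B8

A tree decomposition must satisfy three properties: every vertex lies in some bag; for every edge, both endpoints lie together in some bag; and for every vertex, the bags containing it form a connected subtree. Here bags containing vertex 4 are not connected in the tree, so the decomposition is invalid.

No — bags containing vertex 4 are not connected in the tree.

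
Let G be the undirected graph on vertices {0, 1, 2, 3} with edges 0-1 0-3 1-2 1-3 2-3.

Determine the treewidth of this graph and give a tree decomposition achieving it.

Every bag has size at most 3, so the width is 3 − 1 = 2 and tw(G) ≤ 2. For the lower bound, the 3 vertices {0, 1, 3} are pairwise adjacent, and any tree decomposition puts a clique entirely inside one bag — forcing width ≥ 2. Combining the bounds, tw(G) = 2.

Treewidth 2.
One optimal decomposition is:
Bags: B1 = {1, 2, 3}  B2 = {0, 1, 3}
Tree: B1–B2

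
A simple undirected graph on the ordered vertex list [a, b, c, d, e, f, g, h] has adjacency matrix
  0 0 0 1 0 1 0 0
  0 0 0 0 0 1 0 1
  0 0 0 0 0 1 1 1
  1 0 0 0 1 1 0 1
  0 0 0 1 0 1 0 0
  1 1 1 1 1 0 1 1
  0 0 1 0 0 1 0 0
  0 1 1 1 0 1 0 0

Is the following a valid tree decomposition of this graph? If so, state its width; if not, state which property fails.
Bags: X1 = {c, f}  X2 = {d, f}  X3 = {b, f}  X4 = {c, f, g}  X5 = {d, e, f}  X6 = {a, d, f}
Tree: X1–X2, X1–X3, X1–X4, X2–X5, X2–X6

No — vertex h appears in no bag.

A tree decomposition must satisfy three properties: every vertex lies in some bag; for every edge, both endpoints lie together in some bag; and for every vertex, the bags containing it form a connected subtree. Here vertex h appears in no bag, so the decomposition is invalid.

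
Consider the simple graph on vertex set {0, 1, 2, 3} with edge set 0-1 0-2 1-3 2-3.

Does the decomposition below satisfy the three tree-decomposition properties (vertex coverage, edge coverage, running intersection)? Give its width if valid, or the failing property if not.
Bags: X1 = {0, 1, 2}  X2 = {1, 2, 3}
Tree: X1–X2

Yes; width 2.

Every vertex of G appears in some bag (union = {0, 1, 2, 3}); every edge is covered by a bag; and for each vertex v the set of bags containing v is connected in the bag tree. The decomposition is therefore valid. The largest bag has 3 vertices, so the width is 2.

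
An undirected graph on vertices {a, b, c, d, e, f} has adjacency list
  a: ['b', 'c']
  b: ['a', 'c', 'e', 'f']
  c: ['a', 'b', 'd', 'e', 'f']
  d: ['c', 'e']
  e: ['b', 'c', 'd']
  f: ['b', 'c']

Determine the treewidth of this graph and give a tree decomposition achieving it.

Treewidth 2.
Bags: B1 = {c, d, e}  B2 = {b, c, e}  B3 = {b, c, f}  B4 = {a, b, c}
Tree: B1–B2, B2–B3, B2–B4

Every bag has size at most 3, so the width is 3 − 1 = 2 and tw(G) ≤ 2. For the lower bound, the 3 vertices {c, d, e} are pairwise adjacent, and any tree decomposition puts a clique entirely inside one bag — forcing width ≥ 2. The upper and lower bounds meet at 2, so that is the treewidth.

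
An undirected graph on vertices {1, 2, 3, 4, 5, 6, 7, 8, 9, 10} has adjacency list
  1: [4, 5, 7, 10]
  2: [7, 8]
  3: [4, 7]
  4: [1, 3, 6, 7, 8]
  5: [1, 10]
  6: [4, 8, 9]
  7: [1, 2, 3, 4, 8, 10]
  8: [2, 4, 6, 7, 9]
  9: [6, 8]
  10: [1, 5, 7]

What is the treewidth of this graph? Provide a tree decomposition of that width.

Treewidth 2.
One such decomposition:
Bags: B1 = {1, 4, 7}  B2 = {3, 4, 7}  B3 = {1, 7, 10}  B4 = {4, 7, 8}  B5 = {4, 6, 8}  B6 = {6, 8, 9}  B7 = {2, 7, 8}  B8 = {1, 5, 10}
Tree: B1–B2, B1–B3, B1–B4, B4–B5, B5–B6, B4–B7, B3–B8

The largest bag has 3 vertices, giving width 2; this decomposition certifies tw(G) ≤ 2. Conversely, {6, 8, 9} is a clique of size 3, and the vertices of any clique must share a bag in every tree decomposition; so some bag has ≥ 3 vertices and tw(G) ≥ 2. Hence tw(G) = 2 exactly.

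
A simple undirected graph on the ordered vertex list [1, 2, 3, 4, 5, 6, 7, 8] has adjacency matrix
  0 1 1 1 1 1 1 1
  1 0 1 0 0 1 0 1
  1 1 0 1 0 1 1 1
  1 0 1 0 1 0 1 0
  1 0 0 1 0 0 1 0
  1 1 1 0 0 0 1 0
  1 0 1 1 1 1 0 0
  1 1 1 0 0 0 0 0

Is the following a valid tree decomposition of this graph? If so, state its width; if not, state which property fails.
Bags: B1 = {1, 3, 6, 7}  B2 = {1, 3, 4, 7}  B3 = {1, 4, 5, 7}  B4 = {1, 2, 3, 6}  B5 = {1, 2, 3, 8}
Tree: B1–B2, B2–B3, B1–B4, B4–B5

Yes; width 3.

Every vertex of G appears in some bag (union = {1, 2, 3, 4, 5, 6, 7, 8}); every edge is covered by a bag; and for each vertex v the set of bags containing v is connected in the bag tree. The decomposition is therefore valid. The largest bag has 4 vertices, so the width is 3.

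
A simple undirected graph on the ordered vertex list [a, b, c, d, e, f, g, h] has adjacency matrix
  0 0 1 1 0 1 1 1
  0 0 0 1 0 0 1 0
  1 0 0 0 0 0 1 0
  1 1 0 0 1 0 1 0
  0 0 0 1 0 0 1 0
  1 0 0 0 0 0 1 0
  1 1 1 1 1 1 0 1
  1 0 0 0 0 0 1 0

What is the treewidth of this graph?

2

A width-2 tree decomposition is:
Bags: B1 = {a, c, g}  B2 = {a, f, g}  B3 = {a, d, g}  B4 = {b, d, g}  B5 = {a, g, h}  B6 = {d, e, g}
Tree: B1–B2, B2–B3, B3–B4, B2–B5, B3–B6
The largest bag has 3 vertices, giving width 2; this decomposition certifies tw(G) ≤ 2. Conversely, {d, e, g} is a clique of size 3, and the vertices of any clique must share a bag in every tree decomposition; so some bag has ≥ 3 vertices and tw(G) ≥ 2. Therefore the treewidth is 2.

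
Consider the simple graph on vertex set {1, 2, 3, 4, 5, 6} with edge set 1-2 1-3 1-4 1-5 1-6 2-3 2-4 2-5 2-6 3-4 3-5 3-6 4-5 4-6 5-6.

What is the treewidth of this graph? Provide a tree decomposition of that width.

Treewidth 5.
One such decomposition:
Bags: B1 = {1, 2, 3, 4, 5, 6}
Tree: (single bag)

A single bag containing all 6 vertices is trivially a valid decomposition of width 5. Conversely, {1, 2, 3, 4, 5, 6} is a clique of size 6, and the vertices of any clique must share a bag in every tree decomposition; so some bag has ≥ 6 vertices and tw(G) ≥ 5. Therefore the treewidth is 5.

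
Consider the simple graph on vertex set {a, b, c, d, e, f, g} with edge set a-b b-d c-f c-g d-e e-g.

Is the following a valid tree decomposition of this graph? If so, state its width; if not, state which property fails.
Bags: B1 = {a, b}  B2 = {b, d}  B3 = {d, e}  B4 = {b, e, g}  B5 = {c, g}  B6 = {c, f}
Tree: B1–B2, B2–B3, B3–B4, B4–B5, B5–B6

A tree decomposition must satisfy three properties: every vertex lies in some bag; for every edge, both endpoints lie together in some bag; and for every vertex, the bags containing it form a connected subtree. Here bags containing vertex b are not connected in the tree, so the decomposition is invalid.

No — bags containing vertex b are not connected in the tree.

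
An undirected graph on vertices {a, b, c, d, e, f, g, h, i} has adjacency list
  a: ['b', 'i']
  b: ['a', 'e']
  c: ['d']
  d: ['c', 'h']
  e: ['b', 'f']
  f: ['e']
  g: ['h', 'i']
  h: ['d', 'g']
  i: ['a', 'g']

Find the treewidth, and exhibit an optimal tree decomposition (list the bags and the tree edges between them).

Treewidth 1.
Bags: B1 = {c, d}  B2 = {d, h}  B3 = {g, h}  B4 = {g, i}  B5 = {a, i}  B6 = {a, b}  B7 = {b, e}  B8 = {e, f}
Tree: B1–B2, B2–B3, B3–B4, B4–B5, B5–B6, B6–B7, B7–B8

Every bag has size at most 2, so the width is 2 − 1 = 1 and tw(G) ≤ 1. Since G has at least one edge (e.g. c–d), it is not an edgeless graph, so tw(G) ≥ 1. Combining the bounds, tw(G) = 1.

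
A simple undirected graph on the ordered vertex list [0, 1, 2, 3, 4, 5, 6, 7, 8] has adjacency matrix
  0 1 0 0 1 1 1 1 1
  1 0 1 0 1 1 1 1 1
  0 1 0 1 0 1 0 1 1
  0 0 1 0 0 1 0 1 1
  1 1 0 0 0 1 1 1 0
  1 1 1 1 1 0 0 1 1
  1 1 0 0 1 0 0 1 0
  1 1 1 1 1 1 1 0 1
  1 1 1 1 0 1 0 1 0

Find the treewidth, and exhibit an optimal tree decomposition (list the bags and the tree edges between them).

Treewidth 4.
One such decomposition:
Bags: B1 = {1, 2, 5, 7, 8}  B2 = {2, 3, 5, 7, 8}  B3 = {0, 1, 5, 7, 8}  B4 = {0, 1, 4, 5, 7}  B5 = {0, 1, 4, 6, 7}
Tree: B1–B2, B1–B3, B3–B4, B4–B5

Each bag holds 5 vertices, so the decomposition has width 4, which upper-bounds the treewidth. Conversely, {0, 1, 5, 7, 8} is a clique of size 5, and the vertices of any clique must share a bag in every tree decomposition; so some bag has ≥ 5 vertices and tw(G) ≥ 4. Hence tw(G) = 4 exactly.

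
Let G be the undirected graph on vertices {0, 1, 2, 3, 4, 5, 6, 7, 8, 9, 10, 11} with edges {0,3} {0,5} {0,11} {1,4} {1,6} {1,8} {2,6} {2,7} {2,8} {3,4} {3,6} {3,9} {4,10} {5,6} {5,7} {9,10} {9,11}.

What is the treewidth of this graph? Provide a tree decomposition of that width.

Each bag holds 4 vertices, so the decomposition has width 3, which upper-bounds the treewidth. For the lower bound: the 4 vertex sets {9,10,11}, {4}, {3}, {0,1,5,6} are disjoint, each induces a connected subgraph, and every pair is joined by at least one edge of G. Contracting each set to a single vertex therefore yields K_{4} as a minor, and since treewidth is minor-monotone, tw(G) ≥ tw(K_{4}) = 3. Therefore the treewidth is 3.

Treewidth 3.
One optimal decomposition is:
Bags: B1 = {4, 9, 10, 11}  B2 = {3, 4, 9, 11}  B3 = {0, 3, 4, 11}  B4 = {0, 1, 3, 4}  B5 = {0, 1, 3, 6}  B6 = {0, 1, 5, 6}  B7 = {1, 5, 6, 8}  B8 = {2, 5, 6, 8}  B9 = {2, 5, 7, 8}
Tree: B1–B2, B2–B3, B3–B4, B4–B5, B5–B6, B6–B7, B7–B8, B8–B9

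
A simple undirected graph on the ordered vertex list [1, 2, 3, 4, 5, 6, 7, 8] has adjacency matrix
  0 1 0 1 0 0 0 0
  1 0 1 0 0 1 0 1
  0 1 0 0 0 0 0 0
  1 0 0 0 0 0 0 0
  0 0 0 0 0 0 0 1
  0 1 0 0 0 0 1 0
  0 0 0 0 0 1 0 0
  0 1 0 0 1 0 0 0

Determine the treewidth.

A width-1 tree decomposition is:
Bags: B1 = {1, 4}  B2 = {1, 2}  B3 = {2, 8}  B4 = {5, 8}  B5 = {2, 6}  B6 = {2, 3}  B7 = {6, 7}
Tree: B1–B2, B2–B3, B3–B4, B3–B5, B2–B6, B5–B7
The largest bag has 2 vertices, giving width 1; this decomposition certifies tw(G) ≤ 1. Since G has at least one edge (e.g. 1–4), it is not an edgeless graph, so tw(G) ≥ 1. Combining the bounds, tw(G) = 1.

1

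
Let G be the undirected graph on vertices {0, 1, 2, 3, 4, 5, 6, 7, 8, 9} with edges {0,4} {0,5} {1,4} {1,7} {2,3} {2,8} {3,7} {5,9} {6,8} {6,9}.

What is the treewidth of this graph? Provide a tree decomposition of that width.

Treewidth 2.
One optimal decomposition is:
Bags: B1 = {2, 6, 8}  B2 = {2, 3, 6}  B3 = {3, 6, 7}  B4 = {1, 6, 7}  B5 = {1, 4, 6}  B6 = {0, 4, 6}  B7 = {0, 5, 6}  B8 = {5, 6, 9}
Tree: B1–B2, B2–B3, B3–B4, B4–B5, B5–B6, B6–B7, B7–B8

Each bag holds 3 vertices, so the decomposition has width 2, which upper-bounds the treewidth. The edges 6–8–2–3–7–1–4–0–5–9–6 form a cycle, so G is not a tree and its treewidth is at least 2. Therefore the treewidth is 2.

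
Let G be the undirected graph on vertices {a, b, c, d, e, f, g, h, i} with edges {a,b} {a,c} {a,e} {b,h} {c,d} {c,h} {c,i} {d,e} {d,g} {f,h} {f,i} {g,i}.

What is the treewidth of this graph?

3

A width-3 tree decomposition is:
Bags: B1 = {a, b, f, h}  B2 = {a, c, f, h}  B3 = {a, c, f, i}  B4 = {a, c, e, i}  B5 = {c, d, e, i}  B6 = {d, e, g, i}
Tree: B1–B2, B2–B3, B3–B4, B4–B5, B5–B6
Every bag has size at most 4, so the width is 4 − 1 = 3 and tw(G) ≤ 3. For the lower bound: the 4 vertex sets {b,f,h}, {a}, {c}, {d,e,g,i} are disjoint, each induces a connected subgraph, and every pair is joined by at least one edge of G. Contracting each set to a single vertex therefore yields K_{4} as a minor, and since treewidth is minor-monotone, tw(G) ≥ tw(K_{4}) = 3. The upper and lower bounds meet at 3, so that is the treewidth.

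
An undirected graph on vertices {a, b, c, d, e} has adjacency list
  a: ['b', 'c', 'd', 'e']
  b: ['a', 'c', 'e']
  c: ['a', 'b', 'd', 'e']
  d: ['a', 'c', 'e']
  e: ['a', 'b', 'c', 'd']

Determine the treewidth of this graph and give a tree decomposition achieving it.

Treewidth 3.
One optimal decomposition is:
Bags: B1 = {a, b, c, e}  B2 = {a, c, d, e}
Tree: B1–B2

Each bag holds 4 vertices, so the decomposition has width 3, which upper-bounds the treewidth. On the other hand G contains the 4-clique {a, c, d, e}. A clique must lie in a single bag of any decomposition, so no decomposition can have width below 3. The upper and lower bounds meet at 3, so that is the treewidth.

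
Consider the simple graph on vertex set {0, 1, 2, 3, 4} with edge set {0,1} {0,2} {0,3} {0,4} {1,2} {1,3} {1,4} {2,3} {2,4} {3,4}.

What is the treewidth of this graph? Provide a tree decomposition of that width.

Treewidth 4.
Bags: B1 = {0, 1, 2, 3, 4}
Tree: (single bag)

A single bag containing all 5 vertices is trivially a valid decomposition of width 4. For the lower bound, the 5 vertices {0, 1, 2, 3, 4} are pairwise adjacent, and any tree decomposition puts a clique entirely inside one bag — forcing width ≥ 4. The upper and lower bounds meet at 4, so that is the treewidth.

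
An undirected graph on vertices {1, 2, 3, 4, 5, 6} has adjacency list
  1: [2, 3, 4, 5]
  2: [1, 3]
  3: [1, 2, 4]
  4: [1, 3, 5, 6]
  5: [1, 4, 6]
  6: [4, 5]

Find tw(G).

2

A width-2 tree decomposition is:
Bags: B1 = {1, 4, 5}  B2 = {1, 3, 4}  B3 = {4, 5, 6}  B4 = {1, 2, 3}
Tree: B1–B2, B1–B3, B2–B4
Each bag holds 3 vertices, so the decomposition has width 2, which upper-bounds the treewidth. On the other hand G contains the 3-clique {1, 2, 3}. A clique must lie in a single bag of any decomposition, so no decomposition can have width below 2. Hence tw(G) = 2 exactly.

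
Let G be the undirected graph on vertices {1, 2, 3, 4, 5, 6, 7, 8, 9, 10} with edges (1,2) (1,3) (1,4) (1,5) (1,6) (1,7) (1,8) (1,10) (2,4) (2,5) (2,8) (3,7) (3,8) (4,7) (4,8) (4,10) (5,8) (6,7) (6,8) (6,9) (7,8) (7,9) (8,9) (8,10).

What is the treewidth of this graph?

3

A width-3 tree decomposition is:
Bags: B1 = {1, 6, 7, 8}  B2 = {1, 4, 7, 8}  B3 = {1, 3, 7, 8}  B4 = {1, 2, 4, 8}  B5 = {1, 2, 5, 8}  B6 = {1, 4, 8, 10}  B7 = {6, 7, 8, 9}
Tree: B1–B2, B1–B3, B2–B4, B4–B5, B2–B6, B1–B7
Every bag has size at most 4, so the width is 4 − 1 = 3 and tw(G) ≤ 3. For the lower bound, the 4 vertices {1, 3, 7, 8} are pairwise adjacent, and any tree decomposition puts a clique entirely inside one bag — forcing width ≥ 3. Combining the bounds, tw(G) = 3.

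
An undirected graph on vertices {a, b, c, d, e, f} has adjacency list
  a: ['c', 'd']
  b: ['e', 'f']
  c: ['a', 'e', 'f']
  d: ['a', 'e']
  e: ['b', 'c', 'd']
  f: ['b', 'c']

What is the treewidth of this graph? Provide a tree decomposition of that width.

Treewidth 2.
One optimal decomposition is:
Bags: B1 = {a, d, e}  B2 = {a, c, e}  B3 = {b, c, e}  B4 = {b, c, f}
Tree: B1–B2, B2–B3, B3–B4

The largest bag has 3 vertices, giving width 2; this decomposition certifies tw(G) ≤ 2. Since d–a–c–e–d is a cycle in G, G is not acyclic. Forests are exactly the graphs of treewidth ≤ 1, so tw(G) ≥ 2. The upper and lower bounds meet at 2, so that is the treewidth.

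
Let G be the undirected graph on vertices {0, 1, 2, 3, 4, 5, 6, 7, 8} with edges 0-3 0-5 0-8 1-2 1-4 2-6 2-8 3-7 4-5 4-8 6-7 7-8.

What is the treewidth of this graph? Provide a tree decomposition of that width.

Treewidth 3.
Bags: B1 = {0, 3, 4, 5}  B2 = {0, 3, 4, 8}  B3 = {3, 4, 7, 8}  B4 = {1, 4, 7, 8}  B5 = {1, 2, 7, 8}  B6 = {1, 2, 6, 7}
Tree: B1–B2, B2–B3, B3–B4, B4–B5, B5–B6

Every bag has size at most 4, so the width is 4 − 1 = 3 and tw(G) ≤ 3. For the lower bound: the 4 vertex sets {0,3,5}, {4}, {8}, {1,2,6,7} are disjoint, each induces a connected subgraph, and every pair is joined by at least one edge of G. Contracting each set to a single vertex therefore yields K_{4} as a minor, and since treewidth is minor-monotone, tw(G) ≥ tw(K_{4}) = 3. Therefore the treewidth is 3.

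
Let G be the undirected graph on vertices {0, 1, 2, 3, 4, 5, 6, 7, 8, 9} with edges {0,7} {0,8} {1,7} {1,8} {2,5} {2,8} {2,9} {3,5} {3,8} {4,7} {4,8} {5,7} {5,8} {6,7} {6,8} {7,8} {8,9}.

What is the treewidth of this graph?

A width-2 tree decomposition is:
Bags: B1 = {5, 7, 8}  B2 = {1, 7, 8}  B3 = {4, 7, 8}  B4 = {2, 5, 8}  B5 = {0, 7, 8}  B6 = {6, 7, 8}  B7 = {3, 5, 8}  B8 = {2, 8, 9}
Tree: B1–B2, B1–B3, B1–B4, B3–B5, B2–B6, B1–B7, B4–B8
Every bag has size at most 3, so the width is 3 − 1 = 2 and tw(G) ≤ 2. For the lower bound, the 3 vertices {2, 8, 9} are pairwise adjacent, and any tree decomposition puts a clique entirely inside one bag — forcing width ≥ 2. Therefore the treewidth is 2.

2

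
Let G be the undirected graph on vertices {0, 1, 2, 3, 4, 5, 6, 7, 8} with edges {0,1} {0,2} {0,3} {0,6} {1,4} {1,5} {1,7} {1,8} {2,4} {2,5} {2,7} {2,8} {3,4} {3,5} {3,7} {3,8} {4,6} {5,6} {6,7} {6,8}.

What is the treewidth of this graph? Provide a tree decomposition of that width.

Treewidth 4.
One such decomposition:
Bags: B1 = {1, 2, 3, 4, 6}  B2 = {1, 2, 3, 6, 7}  B3 = {1, 2, 3, 5, 6}  B4 = {1, 2, 3, 6, 8}  B5 = {0, 1, 2, 3, 6}
Tree: B1–B2, B2–B3, B3–B4, B4–B5

Every bag has size at most 5, so the width is 5 − 1 = 4 and tw(G) ≤ 4. For the lower bound: the 5 vertex sets {4,6}, {1,7}, {3,5}, {2}, {8} are disjoint, each induces a connected subgraph, and every pair is joined by at least one edge of G. Contracting each set to a single vertex therefore yields K_{5} as a minor, and since treewidth is minor-monotone, tw(G) ≥ tw(K_{5}) = 4. The upper and lower bounds meet at 4, so that is the treewidth.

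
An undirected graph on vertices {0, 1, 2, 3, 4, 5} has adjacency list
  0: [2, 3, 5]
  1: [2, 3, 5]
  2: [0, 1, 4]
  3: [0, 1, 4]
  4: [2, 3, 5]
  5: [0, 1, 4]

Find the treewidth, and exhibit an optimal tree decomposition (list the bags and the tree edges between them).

Each bag holds 4 vertices, so the decomposition has width 3, which upper-bounds the treewidth. For the lower bound: the 4 vertex sets {1,2}, {0,3}, {4}, {5} are disjoint, each induces a connected subgraph, and every pair is joined by at least one edge of G. Contracting each set to a single vertex therefore yields K_{4} as a minor, and since treewidth is minor-monotone, tw(G) ≥ tw(K_{4}) = 3. The upper and lower bounds meet at 3, so that is the treewidth.

Treewidth 3.
One such decomposition:
Bags: B1 = {0, 1, 2, 4}  B2 = {0, 1, 3, 4}  B3 = {0, 1, 4, 5}
Tree: B1–B2, B2–B3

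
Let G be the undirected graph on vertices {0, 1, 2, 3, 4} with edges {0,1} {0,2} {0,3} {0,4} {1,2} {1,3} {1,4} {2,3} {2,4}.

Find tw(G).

3

A width-3 tree decomposition is:
Bags: B1 = {0, 1, 2, 4}  B2 = {0, 1, 2, 3}
Tree: B1–B2
Every bag has size at most 4, so the width is 4 − 1 = 3 and tw(G) ≤ 3. For the lower bound, the 4 vertices {0, 1, 2, 3} are pairwise adjacent, and any tree decomposition puts a clique entirely inside one bag — forcing width ≥ 3. Hence tw(G) = 3 exactly.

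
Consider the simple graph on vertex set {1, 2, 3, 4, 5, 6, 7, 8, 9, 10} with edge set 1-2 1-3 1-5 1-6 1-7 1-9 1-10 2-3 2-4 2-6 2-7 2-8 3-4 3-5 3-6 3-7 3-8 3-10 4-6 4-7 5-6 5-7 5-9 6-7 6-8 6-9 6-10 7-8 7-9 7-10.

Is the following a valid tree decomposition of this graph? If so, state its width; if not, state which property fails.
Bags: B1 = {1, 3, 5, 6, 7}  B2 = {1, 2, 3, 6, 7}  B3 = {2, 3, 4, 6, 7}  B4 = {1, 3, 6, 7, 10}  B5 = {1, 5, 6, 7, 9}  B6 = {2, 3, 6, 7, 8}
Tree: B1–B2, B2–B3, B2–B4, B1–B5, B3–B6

Yes; width 4.

Every vertex of G appears in some bag (union = {1, 2, 3, 4, 5, 6, 7, 8, 9, 10}); every edge is covered by a bag; and for each vertex v the set of bags containing v is connected in the bag tree. The decomposition is therefore valid. The largest bag has 5 vertices, so the width is 4.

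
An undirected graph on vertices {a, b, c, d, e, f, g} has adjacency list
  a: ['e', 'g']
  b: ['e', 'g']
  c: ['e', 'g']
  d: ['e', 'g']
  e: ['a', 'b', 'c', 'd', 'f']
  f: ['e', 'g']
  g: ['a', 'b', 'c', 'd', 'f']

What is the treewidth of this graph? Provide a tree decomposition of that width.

Treewidth 2.
One such decomposition:
Bags: B1 = {e, f, g}  B2 = {c, e, g}  B3 = {d, e, g}  B4 = {b, e, g}  B5 = {a, e, g}
Tree: B1–B2, B2–B3, B3–B4, B4–B5

Each bag holds 3 vertices, so the decomposition has width 2, which upper-bounds the treewidth. The edges g–f–e–c–g form a cycle, so G is not a tree and its treewidth is at least 2. Combining the bounds, tw(G) = 2.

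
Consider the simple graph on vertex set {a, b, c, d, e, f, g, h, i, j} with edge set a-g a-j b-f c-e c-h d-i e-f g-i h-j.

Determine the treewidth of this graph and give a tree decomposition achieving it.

Treewidth 1.
Bags: B1 = {b, f}  B2 = {e, f}  B3 = {c, e}  B4 = {c, h}  B5 = {h, j}  B6 = {a, j}  B7 = {a, g}  B8 = {g, i}  B9 = {d, i}
Tree: B1–B2, B2–B3, B3–B4, B4–B5, B5–B6, B6–B7, B7–B8, B8–B9

Each bag holds 2 vertices, so the decomposition has width 1, which upper-bounds the treewidth. Any graph with an edge has treewidth ≥ 1, and G has the edge b–f. Hence tw(G) = 1 exactly.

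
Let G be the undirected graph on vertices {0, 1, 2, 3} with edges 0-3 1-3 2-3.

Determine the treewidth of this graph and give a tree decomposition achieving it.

Each bag holds 2 vertices, so the decomposition has width 1, which upper-bounds the treewidth. Any graph with an edge has treewidth ≥ 1, and G has the edge 3–1. The upper and lower bounds meet at 1, so that is the treewidth.

Treewidth 1.
One optimal decomposition is:
Bags: B1 = {1, 3}  B2 = {2, 3}  B3 = {0, 3}
Tree: B1–B2, B2–B3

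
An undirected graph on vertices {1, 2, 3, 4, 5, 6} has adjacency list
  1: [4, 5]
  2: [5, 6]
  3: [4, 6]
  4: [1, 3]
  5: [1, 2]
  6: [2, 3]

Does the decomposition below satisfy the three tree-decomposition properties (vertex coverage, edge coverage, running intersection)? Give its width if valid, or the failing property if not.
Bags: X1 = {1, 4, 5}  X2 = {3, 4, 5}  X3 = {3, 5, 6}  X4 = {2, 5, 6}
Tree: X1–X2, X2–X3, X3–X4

Yes; width 2.

Vertex coverage: the bags together contain {1, 2, 3, 4, 5, 6}, the full vertex set. Edge coverage: each edge of G has both endpoints in at least one bag. Running intersection: for every vertex, the bags containing it form a connected subtree. All three properties hold, so this is a valid tree decomposition of width max|bag| − 1 = 2, and hence tw(G) ≤ 2.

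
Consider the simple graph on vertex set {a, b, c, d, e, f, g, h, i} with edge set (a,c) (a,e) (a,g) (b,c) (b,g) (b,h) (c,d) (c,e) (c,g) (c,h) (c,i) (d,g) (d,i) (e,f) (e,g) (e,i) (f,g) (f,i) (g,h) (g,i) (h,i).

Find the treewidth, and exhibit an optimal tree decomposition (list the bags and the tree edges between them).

Treewidth 3.
One optimal decomposition is:
Bags: B1 = {e, f, g, i}  B2 = {c, e, g, i}  B3 = {c, d, g, i}  B4 = {a, c, e, g}  B5 = {c, g, h, i}  B6 = {b, c, g, h}
Tree: B1–B2, B2–B3, B2–B4, B2–B5, B5–B6

The largest bag has 4 vertices, giving width 3; this decomposition certifies tw(G) ≤ 3. On the other hand G contains the 4-clique {a, c, e, g}. A clique must lie in a single bag of any decomposition, so no decomposition can have width below 3. Therefore the treewidth is 3.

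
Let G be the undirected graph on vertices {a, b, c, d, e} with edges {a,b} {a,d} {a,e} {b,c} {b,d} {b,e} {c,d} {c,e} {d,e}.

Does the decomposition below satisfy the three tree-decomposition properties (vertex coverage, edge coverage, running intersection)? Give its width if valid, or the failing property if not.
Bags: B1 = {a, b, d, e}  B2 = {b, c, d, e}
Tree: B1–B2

Yes; width 3.

Every vertex of G appears in some bag (union = {a, b, c, d, e}); every edge is covered by a bag; and for each vertex v the set of bags containing v is connected in the bag tree. The decomposition is therefore valid. The largest bag has 4 vertices, so the width is 3.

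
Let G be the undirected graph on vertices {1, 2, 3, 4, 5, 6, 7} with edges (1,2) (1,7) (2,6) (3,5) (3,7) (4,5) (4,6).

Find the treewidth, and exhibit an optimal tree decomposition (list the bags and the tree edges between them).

Treewidth 2.
Bags: B1 = {3, 5, 7}  B2 = {1, 5, 7}  B3 = {1, 2, 5}  B4 = {2, 5, 6}  B5 = {4, 5, 6}
Tree: B1–B2, B2–B3, B3–B4, B4–B5

Each bag holds 3 vertices, so the decomposition has width 2, which upper-bounds the treewidth. For the lower bound, G contains the cycle 5–3–7–1–2–6–4–5, so G is not a forest; only forests have treewidth ≤ 1, hence tw(G) ≥ 2. Therefore the treewidth is 2.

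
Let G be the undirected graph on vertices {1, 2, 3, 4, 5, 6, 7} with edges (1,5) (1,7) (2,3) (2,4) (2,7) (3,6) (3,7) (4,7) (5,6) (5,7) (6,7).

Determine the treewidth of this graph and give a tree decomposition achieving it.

Treewidth 2.
One such decomposition:
Bags: B1 = {2, 3, 7}  B2 = {3, 6, 7}  B3 = {5, 6, 7}  B4 = {2, 4, 7}  B5 = {1, 5, 7}
Tree: B1–B2, B2–B3, B1–B4, B3–B5

Each bag holds 3 vertices, so the decomposition has width 2, which upper-bounds the treewidth. For the lower bound, the 3 vertices {1, 5, 7} are pairwise adjacent, and any tree decomposition puts a clique entirely inside one bag — forcing width ≥ 2. Combining the bounds, tw(G) = 2.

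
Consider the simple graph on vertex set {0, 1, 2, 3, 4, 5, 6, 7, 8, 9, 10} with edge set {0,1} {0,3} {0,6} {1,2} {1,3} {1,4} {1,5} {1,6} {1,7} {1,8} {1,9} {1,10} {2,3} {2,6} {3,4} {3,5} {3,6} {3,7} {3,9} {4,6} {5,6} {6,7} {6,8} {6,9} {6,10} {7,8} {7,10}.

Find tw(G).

A width-3 tree decomposition is:
Bags: B1 = {1, 3, 6, 9}  B2 = {1, 3, 4, 6}  B3 = {1, 3, 6, 7}  B4 = {1, 3, 5, 6}  B5 = {1, 2, 3, 6}  B6 = {1, 6, 7, 8}  B7 = {1, 6, 7, 10}  B8 = {0, 1, 3, 6}
Tree: B1–B2, B1–B3, B1–B4, B4–B5, B3–B6, B3–B7, B3–B8
The largest bag has 4 vertices, giving width 3; this decomposition certifies tw(G) ≤ 3. Conversely, {1, 6, 7, 8} is a clique of size 4, and the vertices of any clique must share a bag in every tree decomposition; so some bag has ≥ 4 vertices and tw(G) ≥ 3. The upper and lower bounds meet at 3, so that is the treewidth.

3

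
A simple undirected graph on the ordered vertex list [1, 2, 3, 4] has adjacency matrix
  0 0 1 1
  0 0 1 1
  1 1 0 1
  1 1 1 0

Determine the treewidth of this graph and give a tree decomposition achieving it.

Treewidth 2.
One such decomposition:
Bags: B1 = {1, 3, 4}  B2 = {2, 3, 4}
Tree: B1–B2

Every bag has size at most 3, so the width is 3 − 1 = 2 and tw(G) ≤ 2. For the lower bound, the 3 vertices {1, 3, 4} are pairwise adjacent, and any tree decomposition puts a clique entirely inside one bag — forcing width ≥ 2. Hence tw(G) = 2 exactly.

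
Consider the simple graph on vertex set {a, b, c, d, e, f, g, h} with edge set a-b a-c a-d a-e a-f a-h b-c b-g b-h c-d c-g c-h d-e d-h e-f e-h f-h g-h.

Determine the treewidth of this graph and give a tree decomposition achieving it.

Treewidth 3.
Bags: B1 = {a, b, c, h}  B2 = {a, c, d, h}  B3 = {a, d, e, h}  B4 = {b, c, g, h}  B5 = {a, e, f, h}
Tree: B1–B2, B2–B3, B1–B4, B3–B5

Each bag holds 4 vertices, so the decomposition has width 3, which upper-bounds the treewidth. For the lower bound, the 4 vertices {b, c, g, h} are pairwise adjacent, and any tree decomposition puts a clique entirely inside one bag — forcing width ≥ 3. Hence tw(G) = 3 exactly.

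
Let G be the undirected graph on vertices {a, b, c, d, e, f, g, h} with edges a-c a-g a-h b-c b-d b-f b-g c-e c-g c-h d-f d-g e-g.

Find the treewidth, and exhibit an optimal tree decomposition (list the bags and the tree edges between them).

Each bag holds 3 vertices, so the decomposition has width 2, which upper-bounds the treewidth. On the other hand G contains the 3-clique {b, d, g}. A clique must lie in a single bag of any decomposition, so no decomposition can have width below 2. Combining the bounds, tw(G) = 2.

Treewidth 2.
Bags: B1 = {a, c, g}  B2 = {b, c, g}  B3 = {b, d, g}  B4 = {c, e, g}  B5 = {b, d, f}  B6 = {a, c, h}
Tree: B1–B2, B2–B3, B2–B4, B3–B5, B1–B6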